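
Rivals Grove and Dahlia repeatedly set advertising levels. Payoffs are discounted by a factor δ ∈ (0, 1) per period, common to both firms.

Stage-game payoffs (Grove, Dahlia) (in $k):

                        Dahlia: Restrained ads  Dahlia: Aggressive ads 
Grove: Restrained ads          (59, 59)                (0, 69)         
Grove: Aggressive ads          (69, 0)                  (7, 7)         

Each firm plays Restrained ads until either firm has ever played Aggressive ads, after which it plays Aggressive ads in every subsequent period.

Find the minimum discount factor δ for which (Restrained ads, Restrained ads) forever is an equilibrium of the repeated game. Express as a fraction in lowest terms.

5/31

One-period gain from deviating is 69 − 59 = 10. The loss is 59 − 7 = 52 in every subsequent period, with present value 52·δ/(1−δ).
Deviation is unprofitable when 52·δ/(1−δ) ≥ 10, i.e. δ/(1−δ) ≥ 5/26.
Equivalently δ ≥ 10/(10+52) = 5/31.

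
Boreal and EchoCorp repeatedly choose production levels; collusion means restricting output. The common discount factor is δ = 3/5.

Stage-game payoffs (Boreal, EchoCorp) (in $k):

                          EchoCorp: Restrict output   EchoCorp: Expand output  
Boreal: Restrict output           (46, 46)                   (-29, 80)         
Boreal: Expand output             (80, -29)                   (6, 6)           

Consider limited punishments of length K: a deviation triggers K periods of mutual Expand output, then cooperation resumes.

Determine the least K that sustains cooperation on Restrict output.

2

Need Σ_{k=1}^{K} δ^k ≥ (80−46)/(46−6) = 0.8500 at δ = 3/5.
At K = 1 the sum is 0.6000 < 0.8500; at K = 2 it is 0.9600 ≥ 0.8500.
So the minimum punishment length is K = 2.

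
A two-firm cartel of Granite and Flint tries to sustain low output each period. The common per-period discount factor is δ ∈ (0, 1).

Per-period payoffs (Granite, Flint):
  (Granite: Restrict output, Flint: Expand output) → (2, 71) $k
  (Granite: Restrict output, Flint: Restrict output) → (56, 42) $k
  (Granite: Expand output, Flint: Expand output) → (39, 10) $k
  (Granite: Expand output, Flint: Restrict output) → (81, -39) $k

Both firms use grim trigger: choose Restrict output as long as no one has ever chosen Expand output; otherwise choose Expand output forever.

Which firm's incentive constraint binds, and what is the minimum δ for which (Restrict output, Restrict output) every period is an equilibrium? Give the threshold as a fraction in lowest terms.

Granite: cooperation gives 56 each period; deviation gives 81 once then 39 forever.
  56/(1−δ) ≥ 81 + 39δ/(1−δ) ⇒ δ ≥ 25/42.
Flint: cooperation gives 42 each period; deviation gives 71 once then 10 forever.
  δ ≥ 29/61.
Both must hold, so the binding constraint is Granite's: δ ≥ 25/42.

Granite; δ ≥ 25/42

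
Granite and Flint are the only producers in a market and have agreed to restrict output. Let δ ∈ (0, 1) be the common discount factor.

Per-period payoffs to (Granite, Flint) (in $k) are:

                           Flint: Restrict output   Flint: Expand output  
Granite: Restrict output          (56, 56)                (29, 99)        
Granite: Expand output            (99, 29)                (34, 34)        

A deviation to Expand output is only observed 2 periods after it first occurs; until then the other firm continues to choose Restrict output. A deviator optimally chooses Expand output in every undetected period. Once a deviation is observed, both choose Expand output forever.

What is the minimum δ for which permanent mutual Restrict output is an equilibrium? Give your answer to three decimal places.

0.813

Deviating for the 2 undetected periods gains 99−56 = 43 per period over cooperation, then loses 56−34 = 22 per period forever once punishment starts.
Gain: 43(1 + δ + … + δ^1); loss: 22·δ^2/(1−δ).
No profitable deviation ⇔ 43(1−δ^2) ≤ 22·δ^2, i.e. δ^2 ≥ 43/(43+22) = 43/65.
Hence δ ≥ (43/65)^(1/2) ≈ 0.813.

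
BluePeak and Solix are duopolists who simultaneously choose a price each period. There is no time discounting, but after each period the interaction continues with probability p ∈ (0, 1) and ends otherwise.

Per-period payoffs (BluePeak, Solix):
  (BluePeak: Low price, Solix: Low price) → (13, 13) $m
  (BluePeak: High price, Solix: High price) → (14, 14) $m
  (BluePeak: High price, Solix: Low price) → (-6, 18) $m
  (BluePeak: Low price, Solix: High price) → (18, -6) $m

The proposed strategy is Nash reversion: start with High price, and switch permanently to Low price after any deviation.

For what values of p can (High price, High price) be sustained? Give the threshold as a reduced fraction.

4/5

Expected cooperation value is 14 + p·14 + p²·14 + … = 14/(1−p); deviation gives 18 + p·13/(1−p).
14 ≥ 18(1−p) + 13p ⇒ 5p ≥ 4 ⇒ p ≥ 4/5.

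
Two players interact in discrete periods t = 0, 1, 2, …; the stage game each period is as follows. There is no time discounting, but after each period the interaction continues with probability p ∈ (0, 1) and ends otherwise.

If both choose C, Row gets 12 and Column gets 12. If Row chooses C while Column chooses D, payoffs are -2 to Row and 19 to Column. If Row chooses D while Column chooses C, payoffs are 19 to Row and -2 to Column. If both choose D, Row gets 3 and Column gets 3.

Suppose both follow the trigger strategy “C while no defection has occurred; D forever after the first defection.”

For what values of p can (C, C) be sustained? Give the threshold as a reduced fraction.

7/16

With no time discounting, the continuation probability p plays the role of the discount factor.
Grim-trigger IC: 12/(1−p) ≥ 19 + 3p/(1−p) ⇒ p ≥ (19−12)/(19−3) = 7/16.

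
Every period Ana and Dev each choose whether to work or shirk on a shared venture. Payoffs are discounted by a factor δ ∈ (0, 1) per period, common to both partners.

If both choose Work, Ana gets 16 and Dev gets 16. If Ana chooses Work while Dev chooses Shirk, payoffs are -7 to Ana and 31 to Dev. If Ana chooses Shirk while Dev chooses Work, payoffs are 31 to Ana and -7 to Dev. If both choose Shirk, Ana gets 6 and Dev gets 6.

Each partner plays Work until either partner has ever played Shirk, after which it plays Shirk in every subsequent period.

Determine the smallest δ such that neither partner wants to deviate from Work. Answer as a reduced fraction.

16/(1−δ) ≥ 31 + 6δ/(1−δ)
16 ≥ 31 − 25δ
δ ≥ 15/25 = 3/5.

3/5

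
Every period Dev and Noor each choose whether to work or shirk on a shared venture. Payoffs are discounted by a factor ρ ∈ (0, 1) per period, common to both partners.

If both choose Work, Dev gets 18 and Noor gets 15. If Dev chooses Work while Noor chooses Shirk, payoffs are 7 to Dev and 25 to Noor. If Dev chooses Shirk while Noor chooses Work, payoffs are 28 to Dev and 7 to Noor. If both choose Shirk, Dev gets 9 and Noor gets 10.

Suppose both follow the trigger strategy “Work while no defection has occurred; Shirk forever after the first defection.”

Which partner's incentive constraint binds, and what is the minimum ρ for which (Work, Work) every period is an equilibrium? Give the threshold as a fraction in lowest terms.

Noor; ρ ≥ 2/3

For Dev: deviation gain 28−18 = 10, per-period punishment loss 18−9 = 9. IC gives ρ ≥ 10/19.
For Noor: gain 10, loss 5 per period, so ρ ≥ 10/15 = 2/3.
The tighter constraint is Noor's, so cooperation needs ρ ≥ 2/3.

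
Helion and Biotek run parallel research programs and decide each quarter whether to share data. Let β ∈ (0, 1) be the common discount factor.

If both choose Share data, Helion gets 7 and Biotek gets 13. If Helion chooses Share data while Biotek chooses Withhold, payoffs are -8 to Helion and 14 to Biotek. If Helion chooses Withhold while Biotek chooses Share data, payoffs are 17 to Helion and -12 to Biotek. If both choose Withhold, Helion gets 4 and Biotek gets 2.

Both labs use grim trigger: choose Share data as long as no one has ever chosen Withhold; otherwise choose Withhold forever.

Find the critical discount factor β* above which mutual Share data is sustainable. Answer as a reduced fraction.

10/13

For Helion: deviation gain 17−7 = 10, per-period punishment loss 7−4 = 3. IC gives β ≥ 10/13.
For Biotek: gain 1, loss 11 per period, so β ≥ 1/12.
The tighter constraint is Helion's, so cooperation needs β ≥ 10/13.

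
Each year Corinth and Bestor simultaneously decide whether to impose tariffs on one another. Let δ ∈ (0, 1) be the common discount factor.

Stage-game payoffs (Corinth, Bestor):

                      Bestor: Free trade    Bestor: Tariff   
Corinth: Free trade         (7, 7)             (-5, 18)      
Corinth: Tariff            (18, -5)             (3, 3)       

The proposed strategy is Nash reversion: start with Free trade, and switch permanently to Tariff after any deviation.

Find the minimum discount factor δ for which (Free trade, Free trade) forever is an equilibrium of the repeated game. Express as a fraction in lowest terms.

11/15

Cooperation forever yields 7 each period: 7/(1−δ).
Deviating yields 18 once, then 3 forever: 18 + 3δ/(1−δ).
No profitable deviation requires 7/(1−δ) ≥ 18 + 3δ/(1−δ).
Multiplying by (1−δ): 7 ≥ 18(1−δ) + 3δ = 18 − 15δ.
So 15δ ≥ 11, i.e. δ ≥ 11/15.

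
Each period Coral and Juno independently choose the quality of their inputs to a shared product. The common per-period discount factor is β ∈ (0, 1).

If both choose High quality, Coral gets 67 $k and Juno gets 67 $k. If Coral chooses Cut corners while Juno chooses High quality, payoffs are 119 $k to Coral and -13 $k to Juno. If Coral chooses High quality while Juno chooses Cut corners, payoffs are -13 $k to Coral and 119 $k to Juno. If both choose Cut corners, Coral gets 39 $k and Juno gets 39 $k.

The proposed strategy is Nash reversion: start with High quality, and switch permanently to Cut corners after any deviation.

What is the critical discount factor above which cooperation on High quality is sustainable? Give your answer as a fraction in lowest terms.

One-period gain from deviating is 119 − 67 = 52. The loss is 67 − 39 = 28 in every subsequent period, with present value 28·β/(1−β).
Deviation is unprofitable when 28·β/(1−β) ≥ 52, i.e. β/(1−β) ≥ 13/7.
Equivalently β ≥ 52/(52+28) = 13/20.

13/20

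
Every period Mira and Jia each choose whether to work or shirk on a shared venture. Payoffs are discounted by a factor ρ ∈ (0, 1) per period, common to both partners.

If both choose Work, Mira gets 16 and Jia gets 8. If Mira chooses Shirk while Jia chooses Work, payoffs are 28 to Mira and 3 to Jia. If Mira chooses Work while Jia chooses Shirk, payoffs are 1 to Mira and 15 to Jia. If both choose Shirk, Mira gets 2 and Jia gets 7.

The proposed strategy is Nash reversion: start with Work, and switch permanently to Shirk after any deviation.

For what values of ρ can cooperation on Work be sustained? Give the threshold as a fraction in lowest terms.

7/8

Mira: cooperation gives 16 each period; deviation gives 28 once then 2 forever.
  16/(1−ρ) ≥ 28 + 2ρ/(1−ρ) ⇒ ρ ≥ 12/26 = 6/13.
Jia: cooperation gives 8 each period; deviation gives 15 once then 7 forever.
  ρ ≥ 7/8.
Both must hold, so the binding constraint is Jia's: ρ ≥ 7/8.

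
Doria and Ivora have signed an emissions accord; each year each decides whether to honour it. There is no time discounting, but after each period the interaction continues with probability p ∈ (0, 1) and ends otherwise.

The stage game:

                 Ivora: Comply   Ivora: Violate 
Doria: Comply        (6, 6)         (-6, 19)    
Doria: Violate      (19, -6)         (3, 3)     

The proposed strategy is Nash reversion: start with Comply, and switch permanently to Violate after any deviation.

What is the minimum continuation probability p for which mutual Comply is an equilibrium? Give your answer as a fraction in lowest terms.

13/16

With no time discounting, the continuation probability p plays the role of the discount factor.
Grim-trigger IC: 6/(1−p) ≥ 19 + 3p/(1−p) ⇒ p ≥ (19−6)/(19−3) = 13/16.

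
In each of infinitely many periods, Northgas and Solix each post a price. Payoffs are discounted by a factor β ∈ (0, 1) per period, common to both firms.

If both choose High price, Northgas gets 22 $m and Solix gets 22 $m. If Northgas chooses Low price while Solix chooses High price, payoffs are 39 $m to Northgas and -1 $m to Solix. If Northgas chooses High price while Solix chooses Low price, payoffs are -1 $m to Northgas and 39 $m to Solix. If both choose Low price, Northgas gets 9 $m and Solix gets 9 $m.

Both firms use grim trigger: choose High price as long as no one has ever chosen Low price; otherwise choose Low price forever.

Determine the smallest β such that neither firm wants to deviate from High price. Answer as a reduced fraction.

One-period gain from deviating is 39 − 22 = 17. The loss is 22 − 9 = 13 in every subsequent period, with present value 13·β/(1−β).
Deviation is unprofitable when 13·β/(1−β) ≥ 17, i.e. β/(1−β) ≥ 17/13.
Equivalently β ≥ 17/(17+13) = 17/30.

17/30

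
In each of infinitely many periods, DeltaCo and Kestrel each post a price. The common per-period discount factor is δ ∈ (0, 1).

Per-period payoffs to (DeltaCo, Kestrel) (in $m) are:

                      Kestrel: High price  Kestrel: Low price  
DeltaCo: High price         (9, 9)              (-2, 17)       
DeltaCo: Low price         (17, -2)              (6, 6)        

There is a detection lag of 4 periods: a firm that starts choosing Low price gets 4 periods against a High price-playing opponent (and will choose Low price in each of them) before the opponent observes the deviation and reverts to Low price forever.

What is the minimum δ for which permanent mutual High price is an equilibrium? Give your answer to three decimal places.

The best deviation is to choose Low price for all 4 undetected periods, earning 17 each, then 6 forever once detected.
Deviation value: 17(1−δ^4)/(1−δ) + 6δ^4/(1−δ); cooperation value: 9/(1−δ).
IC: 9 ≥ 17(1−δ^4) + 6δ^4 = 17 − 11δ^4.
So δ^4 ≥ 8/11, giving δ ≥ (8/11)^(1/4) ≈ 0.923.

0.923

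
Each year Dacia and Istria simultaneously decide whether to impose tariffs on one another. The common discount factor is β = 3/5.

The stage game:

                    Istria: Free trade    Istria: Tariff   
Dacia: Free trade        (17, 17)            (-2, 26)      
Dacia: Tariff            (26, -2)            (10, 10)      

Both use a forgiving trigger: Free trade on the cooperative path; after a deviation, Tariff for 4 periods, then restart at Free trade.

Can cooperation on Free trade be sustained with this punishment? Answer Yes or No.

Yes

A one-shot deviation gives 26 now, then 10 for 4 periods, then back to 17.
Gain from deviating: (26−17) today; loss: (17−10) in each of the next 4 periods.
No-deviation condition: (17−10)(β+…+β^4) ≥ 26−17, i.e. β+…+β^4 ≥ 9/7.
At β = 3/5: β+…+β^4 = 1.3056 ≥ 1.2857.
So cooperation is sustainable.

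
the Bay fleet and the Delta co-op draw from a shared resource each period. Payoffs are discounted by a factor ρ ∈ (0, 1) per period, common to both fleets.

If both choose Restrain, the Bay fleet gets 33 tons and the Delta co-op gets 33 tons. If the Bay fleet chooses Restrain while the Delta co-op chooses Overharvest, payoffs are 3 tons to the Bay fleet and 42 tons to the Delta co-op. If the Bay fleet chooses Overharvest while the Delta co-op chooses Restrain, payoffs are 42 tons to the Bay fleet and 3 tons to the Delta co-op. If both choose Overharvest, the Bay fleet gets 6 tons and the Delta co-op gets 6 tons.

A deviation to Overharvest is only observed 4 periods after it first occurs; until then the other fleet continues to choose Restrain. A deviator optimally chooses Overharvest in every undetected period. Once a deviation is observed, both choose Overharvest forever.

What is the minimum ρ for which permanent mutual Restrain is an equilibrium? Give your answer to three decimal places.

The best deviation is to choose Overharvest for all 4 undetected periods, earning 42 each, then 6 forever once detected.
Deviation value: 42(1−ρ^4)/(1−ρ) + 6ρ^4/(1−ρ); cooperation value: 33/(1−ρ).
IC: 33 ≥ 42(1−ρ^4) + 6ρ^4 = 42 − 36ρ^4.
So ρ^4 ≥ 9/36 = 1/4, giving ρ ≥ (1/4)^(1/4) ≈ 0.707.

0.707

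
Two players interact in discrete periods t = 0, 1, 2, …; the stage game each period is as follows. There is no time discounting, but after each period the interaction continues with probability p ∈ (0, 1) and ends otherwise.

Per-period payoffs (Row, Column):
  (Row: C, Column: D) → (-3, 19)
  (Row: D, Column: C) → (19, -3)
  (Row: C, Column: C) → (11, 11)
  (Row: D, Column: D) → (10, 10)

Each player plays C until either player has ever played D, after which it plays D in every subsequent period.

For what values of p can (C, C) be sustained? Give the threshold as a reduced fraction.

8/9

Expected cooperation value is 11 + p·11 + p²·11 + … = 11/(1−p); deviation gives 19 + p·10/(1−p).
11 ≥ 19(1−p) + 10p ⇒ 9p ≥ 8 ⇒ p ≥ 8/9.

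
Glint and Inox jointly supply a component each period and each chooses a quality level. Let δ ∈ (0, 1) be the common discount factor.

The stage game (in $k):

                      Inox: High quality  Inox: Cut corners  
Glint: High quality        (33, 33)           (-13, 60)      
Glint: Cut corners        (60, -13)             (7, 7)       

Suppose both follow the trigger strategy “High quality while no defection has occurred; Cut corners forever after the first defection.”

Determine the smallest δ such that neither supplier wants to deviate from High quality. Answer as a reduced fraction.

One-period gain from deviating is 60 − 33 = 27. The loss is 33 − 7 = 26 in every subsequent period, with present value 26·δ/(1−δ).
Deviation is unprofitable when 26·δ/(1−δ) ≥ 27, i.e. δ/(1−δ) ≥ 27/26.
Equivalently δ ≥ 27/(27+26) = 27/53.

27/53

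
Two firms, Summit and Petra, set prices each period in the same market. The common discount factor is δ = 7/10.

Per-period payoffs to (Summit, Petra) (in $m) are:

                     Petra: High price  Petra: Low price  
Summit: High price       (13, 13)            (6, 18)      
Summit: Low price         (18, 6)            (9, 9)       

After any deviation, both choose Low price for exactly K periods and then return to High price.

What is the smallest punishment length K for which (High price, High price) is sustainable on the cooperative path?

Need Σ_{k=1}^{K} δ^k ≥ (18−13)/(13−9) = 1.2500 at δ = 7/10.
At K = 2 the sum is 1.1900 < 1.2500; at K = 3 it is 1.5330 ≥ 1.2500.
So the minimum punishment length is K = 3.

3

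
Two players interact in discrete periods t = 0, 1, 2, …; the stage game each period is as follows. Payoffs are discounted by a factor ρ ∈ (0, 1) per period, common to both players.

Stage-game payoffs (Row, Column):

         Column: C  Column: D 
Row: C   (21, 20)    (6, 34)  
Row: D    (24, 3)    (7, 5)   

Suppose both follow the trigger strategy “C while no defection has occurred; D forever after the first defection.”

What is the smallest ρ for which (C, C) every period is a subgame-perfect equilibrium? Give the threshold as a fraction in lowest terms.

Row: cooperation gives 21 each period; deviation gives 24 once then 7 forever.
  21/(1−ρ) ≥ 24 + 7ρ/(1−ρ) ⇒ ρ ≥ 3/17.
Column: cooperation gives 20 each period; deviation gives 34 once then 5 forever.
  ρ ≥ 14/29.
Both must hold, so the binding constraint is Column's: ρ ≥ 14/29.

14/29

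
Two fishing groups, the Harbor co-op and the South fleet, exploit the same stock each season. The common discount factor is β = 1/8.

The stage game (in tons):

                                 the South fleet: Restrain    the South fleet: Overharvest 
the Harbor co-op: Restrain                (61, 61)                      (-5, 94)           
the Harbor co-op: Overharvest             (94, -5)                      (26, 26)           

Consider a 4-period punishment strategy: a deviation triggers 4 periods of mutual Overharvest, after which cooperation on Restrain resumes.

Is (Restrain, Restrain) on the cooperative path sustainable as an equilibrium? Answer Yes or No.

No

IC: β+…+β^4 ≥ (94−61)/(61−26) = 33/35.
At β = 1/8: partial sum = 0.1428 < 0.9429. Cooperation not sustainable.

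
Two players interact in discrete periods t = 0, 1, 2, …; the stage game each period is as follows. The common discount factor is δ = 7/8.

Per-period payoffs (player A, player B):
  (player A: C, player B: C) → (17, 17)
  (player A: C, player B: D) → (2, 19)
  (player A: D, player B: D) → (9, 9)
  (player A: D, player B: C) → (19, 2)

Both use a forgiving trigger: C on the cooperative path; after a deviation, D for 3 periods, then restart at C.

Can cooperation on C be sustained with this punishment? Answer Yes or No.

Comparing payoff streams over the 4 periods until play realigns: cooperate → 17(1+δ+…+δ^3); deviate → 19 + 9(δ+…+δ^3).
Cooperation is sustained iff (17−9)(δ+…+δ^3) ≥ 19−17.
δ+…+δ^3 = 7/8·(1−(7/8)^3)/(1−7/8) = 2.3105, and (19−17)/(17−9) = 0.2500.
2.3105 ≥ 0.2500, so cooperation is sustainable.

Yes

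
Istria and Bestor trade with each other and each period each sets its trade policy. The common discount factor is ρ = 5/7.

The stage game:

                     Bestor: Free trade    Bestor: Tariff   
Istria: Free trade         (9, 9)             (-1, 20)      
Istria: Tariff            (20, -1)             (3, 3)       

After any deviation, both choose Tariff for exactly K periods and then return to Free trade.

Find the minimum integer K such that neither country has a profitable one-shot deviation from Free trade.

IC: ρ(1−ρ^K)/(1−ρ) ≥ (20−9)/(9−3) = 11/6.
With ρ = 5/7: need 1 − ρ^K ≥ 11/6·(1−5/7)/(5/7), i.e. ρ^K ≤ 0.2667.
Since (5/7)^3 = 0.3644 and (5/7)^4 = 0.2603, the smallest such K is 4.

4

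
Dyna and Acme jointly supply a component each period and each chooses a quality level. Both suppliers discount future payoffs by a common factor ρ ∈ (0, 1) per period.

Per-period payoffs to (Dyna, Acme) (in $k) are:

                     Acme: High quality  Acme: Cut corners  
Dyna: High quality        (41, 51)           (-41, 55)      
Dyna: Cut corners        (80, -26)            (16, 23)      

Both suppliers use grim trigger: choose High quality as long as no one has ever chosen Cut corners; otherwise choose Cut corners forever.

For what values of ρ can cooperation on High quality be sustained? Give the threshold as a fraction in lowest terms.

For Dyna: deviation gain 80−41 = 39, per-period punishment loss 41−16 = 25. IC gives ρ ≥ 39/64.
For Acme: gain 4, loss 28 per period, so ρ ≥ 4/32 = 1/8.
The tighter constraint is Dyna's, so cooperation needs ρ ≥ 39/64.

39/64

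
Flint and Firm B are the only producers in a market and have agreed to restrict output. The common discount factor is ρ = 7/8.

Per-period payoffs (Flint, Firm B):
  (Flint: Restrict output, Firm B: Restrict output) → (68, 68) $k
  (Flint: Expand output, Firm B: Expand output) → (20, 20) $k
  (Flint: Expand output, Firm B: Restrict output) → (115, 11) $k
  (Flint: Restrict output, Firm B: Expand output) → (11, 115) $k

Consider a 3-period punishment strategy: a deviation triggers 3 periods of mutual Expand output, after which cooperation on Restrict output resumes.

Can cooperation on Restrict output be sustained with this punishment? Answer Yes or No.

Yes

Comparing payoff streams over the 4 periods until play realigns: cooperate → 68(1+ρ+…+ρ^3); deviate → 115 + 20(ρ+…+ρ^3).
Cooperation is sustained iff (68−20)(ρ+…+ρ^3) ≥ 115−68.
ρ+…+ρ^3 = 7/8·(1−(7/8)^3)/(1−7/8) = 2.3105, and (115−68)/(68−20) = 0.9792.
2.3105 ≥ 0.9792, so cooperation is sustainable.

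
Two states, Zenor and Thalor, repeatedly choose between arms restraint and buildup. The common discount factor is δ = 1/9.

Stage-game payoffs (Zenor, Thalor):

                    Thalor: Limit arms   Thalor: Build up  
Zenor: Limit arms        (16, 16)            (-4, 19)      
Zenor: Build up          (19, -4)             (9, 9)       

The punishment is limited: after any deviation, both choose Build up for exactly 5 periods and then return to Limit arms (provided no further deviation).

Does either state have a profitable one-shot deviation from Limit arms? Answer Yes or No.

Yes

A one-shot deviation gives 19 now, then 9 for 5 periods, then back to 16.
Gain from deviating: (19−16) today; loss: (16−9) in each of the next 5 periods.
No-deviation condition: (16−9)(δ+…+δ^5) ≥ 19−16, i.e. δ+…+δ^5 ≥ 3/7.
At δ = 1/9: δ+…+δ^5 = 0.1250 < 0.4286.
So cooperation is not sustainable.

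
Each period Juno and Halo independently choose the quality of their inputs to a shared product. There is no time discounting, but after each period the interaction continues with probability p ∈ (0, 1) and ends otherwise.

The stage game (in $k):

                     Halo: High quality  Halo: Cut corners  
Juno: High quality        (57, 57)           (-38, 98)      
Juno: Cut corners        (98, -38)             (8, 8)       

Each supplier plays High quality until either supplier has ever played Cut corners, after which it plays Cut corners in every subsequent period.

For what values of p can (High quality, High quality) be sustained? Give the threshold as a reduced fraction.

41/90

With no time discounting, the continuation probability p plays the role of the discount factor.
Grim-trigger IC: 57/(1−p) ≥ 98 + 8p/(1−p) ⇒ p ≥ (98−57)/(98−8) = 41/90.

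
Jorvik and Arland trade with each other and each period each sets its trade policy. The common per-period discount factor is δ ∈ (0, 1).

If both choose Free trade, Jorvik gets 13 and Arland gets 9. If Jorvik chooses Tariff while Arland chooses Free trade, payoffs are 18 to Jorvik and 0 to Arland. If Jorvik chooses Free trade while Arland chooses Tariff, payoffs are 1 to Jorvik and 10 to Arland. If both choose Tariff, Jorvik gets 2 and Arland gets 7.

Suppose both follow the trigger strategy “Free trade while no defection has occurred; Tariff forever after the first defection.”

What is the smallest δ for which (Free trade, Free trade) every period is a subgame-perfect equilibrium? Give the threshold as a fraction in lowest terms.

Jorvik: cooperation gives 13 each period; deviation gives 18 once then 2 forever.
  13/(1−δ) ≥ 18 + 2δ/(1−δ) ⇒ δ ≥ 5/16.
Arland: cooperation gives 9 each period; deviation gives 10 once then 7 forever.
  δ ≥ 1/3.
Both must hold, so the binding constraint is Arland's: δ ≥ 1/3.

1/3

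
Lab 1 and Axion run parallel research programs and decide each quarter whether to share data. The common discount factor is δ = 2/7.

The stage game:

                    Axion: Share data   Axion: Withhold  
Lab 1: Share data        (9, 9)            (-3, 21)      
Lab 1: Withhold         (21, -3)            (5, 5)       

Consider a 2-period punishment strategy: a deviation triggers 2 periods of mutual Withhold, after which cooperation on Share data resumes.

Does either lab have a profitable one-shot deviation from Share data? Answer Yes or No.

Yes

IC: δ+…+δ^2 ≥ (21−9)/(9−5) = 3.
At δ = 2/7: partial sum = 0.3673 < 3.0000. Cooperation not sustainable.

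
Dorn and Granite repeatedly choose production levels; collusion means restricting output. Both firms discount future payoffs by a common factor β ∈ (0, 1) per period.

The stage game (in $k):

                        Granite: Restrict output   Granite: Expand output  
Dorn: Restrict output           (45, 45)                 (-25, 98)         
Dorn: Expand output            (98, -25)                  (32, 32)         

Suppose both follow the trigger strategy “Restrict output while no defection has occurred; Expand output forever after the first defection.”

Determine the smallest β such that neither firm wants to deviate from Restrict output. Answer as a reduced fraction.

One-period gain from deviating is 98 − 45 = 53. The loss is 45 − 32 = 13 in every subsequent period, with present value 13·β/(1−β).
Deviation is unprofitable when 13·β/(1−β) ≥ 53, i.e. β/(1−β) ≥ 53/13.
Equivalently β ≥ 53/(53+13) = 53/66.

53/66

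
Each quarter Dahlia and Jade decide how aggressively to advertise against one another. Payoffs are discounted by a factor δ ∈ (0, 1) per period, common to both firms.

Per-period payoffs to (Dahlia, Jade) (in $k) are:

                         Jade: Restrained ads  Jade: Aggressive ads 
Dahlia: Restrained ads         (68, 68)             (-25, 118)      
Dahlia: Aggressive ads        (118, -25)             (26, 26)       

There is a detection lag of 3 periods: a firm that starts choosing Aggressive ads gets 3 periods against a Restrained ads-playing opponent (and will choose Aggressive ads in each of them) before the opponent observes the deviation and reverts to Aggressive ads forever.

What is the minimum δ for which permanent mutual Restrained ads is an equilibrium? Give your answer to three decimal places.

0.816

Deviating for the 3 undetected periods gains 118−68 = 50 per period over cooperation, then loses 68−26 = 42 per period forever once punishment starts.
Gain: 50(1 + δ + … + δ^2); loss: 42·δ^3/(1−δ).
No profitable deviation ⇔ 50(1−δ^3) ≤ 42·δ^3, i.e. δ^3 ≥ 50/(50+42) = 25/46.
Hence δ ≥ (25/46)^(1/3) ≈ 0.816.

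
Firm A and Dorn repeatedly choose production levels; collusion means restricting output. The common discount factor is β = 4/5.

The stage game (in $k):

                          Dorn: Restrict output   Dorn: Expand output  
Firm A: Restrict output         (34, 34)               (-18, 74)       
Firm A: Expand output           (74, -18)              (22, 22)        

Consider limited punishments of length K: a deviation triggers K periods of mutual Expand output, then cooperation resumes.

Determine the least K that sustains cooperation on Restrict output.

9

No profitable deviation requires (34−22)(β+…+β^K) ≥ 74−34, i.e. β+…+β^K ≥ 10/3 ≈ 3.3333.
With β = 4/5, the partial sums are K=1: 0.8000, K=2: 1.4400, …, K=7: 3.1611, K=8: 3.3289, K=9: 3.4631.
K = 9 is the first length at which the sum reaches 3.3333.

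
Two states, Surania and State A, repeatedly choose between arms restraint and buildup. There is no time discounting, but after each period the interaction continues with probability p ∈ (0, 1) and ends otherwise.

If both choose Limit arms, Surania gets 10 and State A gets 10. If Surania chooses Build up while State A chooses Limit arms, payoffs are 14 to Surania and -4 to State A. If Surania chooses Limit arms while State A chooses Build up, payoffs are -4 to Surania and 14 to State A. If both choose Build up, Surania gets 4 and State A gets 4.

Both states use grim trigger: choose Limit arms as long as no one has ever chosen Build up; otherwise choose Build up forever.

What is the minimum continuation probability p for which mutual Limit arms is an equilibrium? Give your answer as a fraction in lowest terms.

Expected cooperation value is 10 + p·10 + p²·10 + … = 10/(1−p); deviation gives 14 + p·4/(1−p).
10 ≥ 14(1−p) + 4p ⇒ 10p ≥ 4 ⇒ p ≥ 4/10 = 2/5.

2/5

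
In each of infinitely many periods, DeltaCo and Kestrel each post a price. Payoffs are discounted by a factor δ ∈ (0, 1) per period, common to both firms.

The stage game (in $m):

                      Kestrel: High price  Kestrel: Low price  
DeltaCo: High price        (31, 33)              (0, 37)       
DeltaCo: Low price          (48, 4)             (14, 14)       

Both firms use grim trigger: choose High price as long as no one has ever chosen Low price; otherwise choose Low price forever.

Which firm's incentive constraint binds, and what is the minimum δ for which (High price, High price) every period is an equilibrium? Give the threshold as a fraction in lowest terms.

DeltaCo; δ ≥ 1/2

For DeltaCo: deviation gain 48−31 = 17, per-period punishment loss 31−14 = 17. IC gives δ ≥ 17/34 = 1/2.
For Kestrel: gain 4, loss 19 per period, so δ ≥ 4/23.
The tighter constraint is DeltaCo's, so cooperation needs δ ≥ 1/2.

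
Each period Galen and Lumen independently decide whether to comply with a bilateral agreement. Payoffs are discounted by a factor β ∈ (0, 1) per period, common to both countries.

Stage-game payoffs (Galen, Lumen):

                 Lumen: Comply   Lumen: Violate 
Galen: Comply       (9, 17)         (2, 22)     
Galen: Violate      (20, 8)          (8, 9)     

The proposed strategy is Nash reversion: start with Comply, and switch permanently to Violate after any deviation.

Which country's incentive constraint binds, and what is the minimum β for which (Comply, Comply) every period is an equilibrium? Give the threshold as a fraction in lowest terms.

Galen; β ≥ 11/12

For Galen: deviation gain 20−9 = 11, per-period punishment loss 9−8 = 1. IC gives β ≥ 11/12.
For Lumen: gain 5, loss 8 per period, so β ≥ 5/13.
The tighter constraint is Galen's, so cooperation needs β ≥ 11/12.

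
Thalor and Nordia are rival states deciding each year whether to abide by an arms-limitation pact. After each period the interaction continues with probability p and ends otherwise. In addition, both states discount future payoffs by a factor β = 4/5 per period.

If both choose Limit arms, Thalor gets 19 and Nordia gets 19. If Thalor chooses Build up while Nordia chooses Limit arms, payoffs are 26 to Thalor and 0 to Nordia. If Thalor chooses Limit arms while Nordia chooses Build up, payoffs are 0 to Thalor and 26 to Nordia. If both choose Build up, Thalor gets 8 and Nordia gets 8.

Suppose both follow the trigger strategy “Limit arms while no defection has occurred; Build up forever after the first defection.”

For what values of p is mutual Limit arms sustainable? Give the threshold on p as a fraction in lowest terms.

With continuation probability p and discount β, the effective per-period discount factor is βp.
Grim-trigger IC: βp ≥ (26−19)/(26−8) = 7/18.
So p ≥ (7/18)/(4/5) = 35/72.

35/72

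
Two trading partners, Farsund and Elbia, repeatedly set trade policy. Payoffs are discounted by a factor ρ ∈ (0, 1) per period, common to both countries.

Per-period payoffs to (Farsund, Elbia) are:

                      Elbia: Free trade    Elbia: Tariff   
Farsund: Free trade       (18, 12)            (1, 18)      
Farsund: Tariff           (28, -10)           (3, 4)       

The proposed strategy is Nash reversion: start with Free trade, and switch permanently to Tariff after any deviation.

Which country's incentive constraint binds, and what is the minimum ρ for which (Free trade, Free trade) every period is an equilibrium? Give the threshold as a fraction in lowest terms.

Elbia; ρ ≥ 3/7

For Farsund: deviation gain 28−18 = 10, per-period punishment loss 18−3 = 15. IC gives ρ ≥ 10/25 = 2/5.
For Elbia: gain 6, loss 8 per period, so ρ ≥ 6/14 = 3/7.
The tighter constraint is Elbia's, so cooperation needs ρ ≥ 3/7.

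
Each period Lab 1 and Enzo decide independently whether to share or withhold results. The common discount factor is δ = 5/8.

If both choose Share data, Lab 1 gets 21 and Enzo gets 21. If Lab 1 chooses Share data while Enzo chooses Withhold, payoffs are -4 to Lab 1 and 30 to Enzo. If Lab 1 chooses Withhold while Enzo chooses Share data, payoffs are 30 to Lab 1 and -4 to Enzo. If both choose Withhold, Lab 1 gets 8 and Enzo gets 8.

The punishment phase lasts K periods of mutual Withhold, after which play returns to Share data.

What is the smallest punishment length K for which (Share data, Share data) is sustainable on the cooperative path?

No profitable deviation requires (21−8)(δ+…+δ^K) ≥ 30−21, i.e. δ+…+δ^K ≥ 9/13 ≈ 0.6923.
With δ = 5/8, the partial sums are K=1: 0.6250, K=2: 1.0156.
K = 2 is the first length at which the sum reaches 0.6923.

2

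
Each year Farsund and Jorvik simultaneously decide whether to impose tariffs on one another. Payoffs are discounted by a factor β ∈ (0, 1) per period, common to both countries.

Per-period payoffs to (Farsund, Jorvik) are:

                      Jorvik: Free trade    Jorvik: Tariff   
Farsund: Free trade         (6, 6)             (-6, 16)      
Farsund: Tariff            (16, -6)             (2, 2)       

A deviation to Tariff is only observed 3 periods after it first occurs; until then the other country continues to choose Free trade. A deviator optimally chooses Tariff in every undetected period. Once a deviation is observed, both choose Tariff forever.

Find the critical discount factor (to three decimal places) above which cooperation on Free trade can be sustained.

0.894

The best deviation is to choose Tariff for all 3 undetected periods, earning 16 each, then 2 forever once detected.
Deviation value: 16(1−β^3)/(1−β) + 2β^3/(1−β); cooperation value: 6/(1−β).
IC: 6 ≥ 16(1−β^3) + 2β^3 = 16 − 14β^3.
So β^3 ≥ 10/14 = 5/7, giving β ≥ (5/7)^(1/3) ≈ 0.894.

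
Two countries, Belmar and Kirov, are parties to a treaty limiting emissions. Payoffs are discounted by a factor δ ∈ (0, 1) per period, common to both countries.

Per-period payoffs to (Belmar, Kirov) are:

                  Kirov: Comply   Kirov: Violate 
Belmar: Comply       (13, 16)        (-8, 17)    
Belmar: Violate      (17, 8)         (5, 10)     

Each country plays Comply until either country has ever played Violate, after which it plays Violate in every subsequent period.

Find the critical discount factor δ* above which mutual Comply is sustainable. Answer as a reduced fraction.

1/3

Belmar's threshold: (17−13)/(17−5) = 1/3.
Kirov's threshold: (17−16)/(17−10) = 1/7.
1/3 > 1/7, so Belmar binds and δ* = 1/3.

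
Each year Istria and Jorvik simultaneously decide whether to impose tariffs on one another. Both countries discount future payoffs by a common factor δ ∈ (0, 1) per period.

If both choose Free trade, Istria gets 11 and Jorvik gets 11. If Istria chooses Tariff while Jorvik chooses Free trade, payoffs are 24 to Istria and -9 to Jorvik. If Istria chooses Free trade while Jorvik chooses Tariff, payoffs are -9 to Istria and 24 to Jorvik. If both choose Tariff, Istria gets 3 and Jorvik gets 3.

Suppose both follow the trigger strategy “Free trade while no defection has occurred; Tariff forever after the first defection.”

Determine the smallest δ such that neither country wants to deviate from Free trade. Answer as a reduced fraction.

Under grim trigger the critical discount factor is (T−C)/(T−P) with T = 24, C = 11, P = 3.
δ* = (24−11)/(24−3) = 13/21.

13/21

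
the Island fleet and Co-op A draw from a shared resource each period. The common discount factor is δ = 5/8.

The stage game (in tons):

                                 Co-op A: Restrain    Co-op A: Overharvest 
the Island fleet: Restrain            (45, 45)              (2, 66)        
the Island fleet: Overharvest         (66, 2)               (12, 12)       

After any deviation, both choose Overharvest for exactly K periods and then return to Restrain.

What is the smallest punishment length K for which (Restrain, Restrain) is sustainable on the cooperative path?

2

Need Σ_{k=1}^{K} δ^k ≥ (66−45)/(45−12) = 0.6364 at δ = 5/8.
At K = 1 the sum is 0.6250 < 0.6364; at K = 2 it is 1.0156 ≥ 0.6364.
So the minimum punishment length is K = 2.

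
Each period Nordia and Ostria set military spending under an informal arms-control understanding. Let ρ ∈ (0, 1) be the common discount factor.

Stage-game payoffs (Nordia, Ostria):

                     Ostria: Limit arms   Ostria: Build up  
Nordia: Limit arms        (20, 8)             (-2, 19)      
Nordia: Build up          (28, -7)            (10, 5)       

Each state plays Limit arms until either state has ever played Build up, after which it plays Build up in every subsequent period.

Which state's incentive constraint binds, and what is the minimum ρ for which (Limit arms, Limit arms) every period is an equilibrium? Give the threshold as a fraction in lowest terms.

Ostria; ρ ≥ 11/14

Nordia: cooperation gives 20 each period; deviation gives 28 once then 10 forever.
  20/(1−ρ) ≥ 28 + 10ρ/(1−ρ) ⇒ ρ ≥ 8/18 = 4/9.
Ostria: cooperation gives 8 each period; deviation gives 19 once then 5 forever.
  ρ ≥ 11/14.
Both must hold, so the binding constraint is Ostria's: ρ ≥ 11/14.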